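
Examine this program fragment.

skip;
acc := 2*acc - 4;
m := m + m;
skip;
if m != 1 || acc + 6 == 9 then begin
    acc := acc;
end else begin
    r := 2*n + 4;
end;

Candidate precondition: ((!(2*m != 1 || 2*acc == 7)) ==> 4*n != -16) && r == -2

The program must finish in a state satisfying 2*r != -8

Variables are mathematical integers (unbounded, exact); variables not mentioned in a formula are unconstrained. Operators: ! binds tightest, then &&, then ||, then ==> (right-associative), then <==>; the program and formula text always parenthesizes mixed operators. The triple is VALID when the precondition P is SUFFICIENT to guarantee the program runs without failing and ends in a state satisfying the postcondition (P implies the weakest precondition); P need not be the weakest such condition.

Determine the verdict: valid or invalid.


Working backward. After the program, 2*r != -8 must hold.
Then branch requires 2*r != -8; else branch requires 4*n != -16.
Before the if: ((m != 1 || acc == 3) ==> 2*r != -8) && ((!(m != 1 || acc == 3)) ==> 4*n != -16)
Before skip: ((m != 1 || acc == 3) ==> 2*r != -8) && ((!(m != 1 || acc == 3)) ==> 4*n != -16)
Before m := m + m: ((2*m != 1 || acc == 3) ==> 2*r != -8) && ((!(2*m != 1 || acc == 3)) ==> 4*n != -16)
Before acc := 2*acc - 4: ((2*m != 1 || 2*acc == 7) ==> 2*r != -8) && ((!(2*m != 1 || 2*acc == 7)) ==> 4*n != -16)
Before skip: ((2*m != 1 || 2*acc == 7) ==> 2*r != -8) && ((!(2*m != 1 || 2*acc == 7)) ==> 4*n != -16)
The weakest precondition is ((2*m != 1 || 2*acc == 7) ==> 2*r != -8) && ((!(2*m != 1 || 2*acc == 7)) ==> 4*n != -16).
Check whether ((!(2*m != 1 || 2*acc == 7)) ==> 4*n != -16) && r == -2 implies it.
Every state satisfying the precondition satisfies the weakest precondition: the implication holds.
Answer: valid


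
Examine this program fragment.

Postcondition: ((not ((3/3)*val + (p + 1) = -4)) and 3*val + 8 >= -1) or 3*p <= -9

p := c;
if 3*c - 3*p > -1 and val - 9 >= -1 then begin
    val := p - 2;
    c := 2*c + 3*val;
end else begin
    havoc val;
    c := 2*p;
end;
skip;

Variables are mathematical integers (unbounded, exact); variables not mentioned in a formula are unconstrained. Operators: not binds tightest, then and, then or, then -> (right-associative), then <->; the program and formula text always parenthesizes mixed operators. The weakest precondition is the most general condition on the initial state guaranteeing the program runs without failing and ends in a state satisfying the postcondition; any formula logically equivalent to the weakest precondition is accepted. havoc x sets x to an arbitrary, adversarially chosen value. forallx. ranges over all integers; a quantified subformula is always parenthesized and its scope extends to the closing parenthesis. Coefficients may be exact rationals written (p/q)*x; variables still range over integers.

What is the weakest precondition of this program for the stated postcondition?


Working backward. After the program, the postcondition ((not ((3/3)*val + (p + 1) = -4)) and 3*val + 8 >= -1) or 3*p <= -9 must hold; in canonical form it is ((not (p + val = -5)) and 3*val >= -9) or 3*p <= -9.
Before skip: ((not (p + val = -5)) and 3*val >= -9) or 3*p <= -9
Then branch requires ((not (2*p = -3)) and 3*p >= -3) or 3*p <= -9; else branch requires forall val_1. (((not (p + val_1 = -5)) and 3*val_1 >= -9) or 3*p <= -9).
Before the if: ((3*c > 3*p - 1 and val >= 8) -> (((not (2*p = -3)) and 3*p >= -3) or 3*p <= -9)) and ((not (3*c > 3*p - 1 and val >= 8)) -> (forall val_1. (((not (p + val_1 = -5)) and 3*val_1 >= -9) or 3*p <= -9)))
Before p := c: (val >= 8 -> (((not (2*c = -3)) and 3*c >= -3) or 3*c <= -9)) and ((not (val >= 8)) -> (forall val_1. (((not (c + val_1 = -5)) and 3*val_1 >= -9) or 3*c <= -9)))
Answer: WP = (val >= 8 -> (((not (2*c = -3)) and 3*c >= -3) or 3*c <= -9)) and ((not (val >= 8)) -> (forall val_1. (((not (c + val_1 = -5)) and 3*val_1 >= -9) or 3*c <= -9)))


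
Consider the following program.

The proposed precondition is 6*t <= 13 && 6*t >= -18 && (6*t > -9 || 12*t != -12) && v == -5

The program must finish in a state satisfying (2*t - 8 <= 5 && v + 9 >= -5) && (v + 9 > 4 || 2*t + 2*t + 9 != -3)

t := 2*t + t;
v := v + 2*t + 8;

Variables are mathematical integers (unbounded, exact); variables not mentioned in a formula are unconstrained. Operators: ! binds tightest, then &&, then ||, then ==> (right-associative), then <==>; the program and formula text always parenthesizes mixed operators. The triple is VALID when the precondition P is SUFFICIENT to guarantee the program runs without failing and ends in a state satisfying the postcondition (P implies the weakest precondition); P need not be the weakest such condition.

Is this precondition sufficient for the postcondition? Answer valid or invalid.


Working backward. After the program, the postcondition (2*t - 8 <= 5 && v + 9 >= -5) && (v + 9 > 4 || 2*t + 2*t + 9 != -3) must hold; in canonical form it is 2*t <= 13 && v >= -14 && (v > -5 || 4*t != -12).
Before v := v + 2*t + 8: 2*t <= 13 && 2*t + v >= -22 && (2*t + v > -13 || 4*t != -12)
Before t := 2*t + t: 6*t <= 13 && 6*t + v >= -22 && (6*t + v > -13 || 12*t != -12)
The weakest precondition is 6*t <= 13 && 6*t + v >= -22 && (6*t + v > -13 || 12*t != -12).
Check whether 6*t <= 13 && 6*t >= -18 && (6*t > -9 || 12*t != -12) && v == -5 implies it.
Countermodel: at the initial state t = -3, v = -5, the precondition holds but the weakest precondition fails.
Answer: invalid


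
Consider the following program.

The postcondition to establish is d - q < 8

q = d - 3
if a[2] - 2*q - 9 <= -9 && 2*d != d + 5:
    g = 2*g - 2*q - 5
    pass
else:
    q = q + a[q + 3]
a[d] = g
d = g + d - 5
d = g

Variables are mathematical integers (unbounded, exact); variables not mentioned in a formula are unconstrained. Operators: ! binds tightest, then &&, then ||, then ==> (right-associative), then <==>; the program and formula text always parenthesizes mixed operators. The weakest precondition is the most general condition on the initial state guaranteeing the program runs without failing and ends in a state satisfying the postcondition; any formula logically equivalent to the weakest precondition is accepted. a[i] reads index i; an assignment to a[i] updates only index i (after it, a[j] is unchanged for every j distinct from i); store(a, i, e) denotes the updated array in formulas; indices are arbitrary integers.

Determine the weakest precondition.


Working backward. After the program, the postcondition d - q < 8 must hold; in canonical form it is d < q + 8.
Before d := g: g < q + 8
Before d := g + d - 5: g < q + 8
Before a[d] := g: g < q + 8
Then branch requires 2*g < 3*q + 13; else branch requires g < a[q + 3] + q + 8.
Before the if: ((a[2] <= 2*q && d != 5) ==> 2*g < 3*q + 13) && ((!(a[2] <= 2*q && d != 5)) ==> g < a[q + 3] + q + 8)
Before q := d - 3: ((a[2] <= 2*d - 6 && d != 5) ==> 2*g < 3*d + 4) && ((!(a[2] <= 2*d - 6 && d != 5)) ==> g < a[d] + d + 5)
Answer: WP = ((a[2] <= 2*d - 6 && d != 5) ==> 2*g < 3*d + 4) && ((!(a[2] <= 2*d - 6 && d != 5)) ==> g < a[d] + d + 5)


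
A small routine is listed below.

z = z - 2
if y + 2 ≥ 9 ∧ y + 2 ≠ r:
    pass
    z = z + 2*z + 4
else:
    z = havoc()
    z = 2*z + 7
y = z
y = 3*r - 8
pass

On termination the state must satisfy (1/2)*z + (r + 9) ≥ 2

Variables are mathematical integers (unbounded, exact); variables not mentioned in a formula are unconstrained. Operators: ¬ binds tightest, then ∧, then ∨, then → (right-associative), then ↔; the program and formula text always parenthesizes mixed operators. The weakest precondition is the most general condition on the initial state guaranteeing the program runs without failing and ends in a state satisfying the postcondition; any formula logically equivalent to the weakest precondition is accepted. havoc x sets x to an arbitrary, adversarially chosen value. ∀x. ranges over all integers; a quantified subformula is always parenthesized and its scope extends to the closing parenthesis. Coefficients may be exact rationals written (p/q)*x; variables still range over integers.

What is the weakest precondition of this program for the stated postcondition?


Working backward. After the program, the postcondition (1/2)*z + (r + 9) ≥ 2 must hold; in canonical form it is r + (1/2)*z ≥ -7.
Before skip: r + (1/2)*z ≥ -7
Before y := 3*r - 8: r + (1/2)*z ≥ -7
Before y := z: r + (1/2)*z ≥ -7
Then branch requires r + (3/2)*z ≥ -9; else branch requires ∀z_1. r + z_1 ≥ -21/2.
Before the if: ((y ≥ 7 ∧ y ≠ r - 2) → r + (3/2)*z ≥ -9) ∧ ((¬(y ≥ 7 ∧ y ≠ r - 2)) → (∀z_1. r + z_1 ≥ -21/2))
Before z := z - 2: ((y ≥ 7 ∧ y ≠ r - 2) → r + (3/2)*z ≥ -6) ∧ ((¬(y ≥ 7 ∧ y ≠ r - 2)) → (∀z_1. r + z_1 ≥ -21/2))
Answer: WP = ((y ≥ 7 ∧ y ≠ r - 2) → r + (3/2)*z ≥ -6) ∧ ((¬(y ≥ 7 ∧ y ≠ r - 2)) → (∀z_1. r + z_1 ≥ -21/2))


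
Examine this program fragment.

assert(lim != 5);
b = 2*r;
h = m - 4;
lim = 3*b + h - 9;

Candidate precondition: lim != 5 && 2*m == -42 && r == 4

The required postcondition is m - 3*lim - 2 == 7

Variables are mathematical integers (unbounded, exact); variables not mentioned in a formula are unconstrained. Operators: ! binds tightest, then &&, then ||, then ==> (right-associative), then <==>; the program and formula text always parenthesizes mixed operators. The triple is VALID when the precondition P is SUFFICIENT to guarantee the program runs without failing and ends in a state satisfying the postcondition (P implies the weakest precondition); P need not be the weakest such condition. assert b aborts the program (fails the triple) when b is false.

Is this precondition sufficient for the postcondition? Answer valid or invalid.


Working backward. After the program, the postcondition m - 3*lim - 2 == 7 must hold; in canonical form it is m == 3*lim + 9.
Before lim := 3*b + h - 9: m == 9*b + 3*h - 18
Before h := m - 4: 9*b + 2*m == 30
Before b := 2*r: 2*m + 18*r == 30
Before assert lim != 5: lim != 5 && 2*m + 18*r == 30
The weakest precondition is lim != 5 && 2*m + 18*r == 30.
Check whether lim != 5 && 2*m == -42 && r == 4 implies it.
Every state satisfying the precondition satisfies the weakest precondition: the implication holds.
Answer: valid


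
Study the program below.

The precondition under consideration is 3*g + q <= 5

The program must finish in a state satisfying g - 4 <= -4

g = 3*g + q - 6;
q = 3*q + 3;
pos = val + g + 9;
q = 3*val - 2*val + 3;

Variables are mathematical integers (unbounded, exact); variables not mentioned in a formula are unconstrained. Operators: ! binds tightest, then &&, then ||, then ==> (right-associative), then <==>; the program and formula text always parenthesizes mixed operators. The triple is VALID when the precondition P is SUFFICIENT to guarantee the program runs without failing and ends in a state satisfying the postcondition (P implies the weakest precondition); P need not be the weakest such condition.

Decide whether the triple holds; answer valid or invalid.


Working backward. After the program, the postcondition g - 4 <= -4 must hold; in canonical form it is g <= 0.
Before q := 3*val - 2*val + 3: g <= 0
Before pos := val + g + 9: g <= 0
Before q := 3*q + 3: g <= 0
Before g := 3*g + q - 6: 3*g + q <= 6
The weakest precondition is 3*g + q <= 6.
Check whether 3*g + q <= 5 implies it.
Every state satisfying the precondition satisfies the weakest precondition: the implication holds.
Answer: valid


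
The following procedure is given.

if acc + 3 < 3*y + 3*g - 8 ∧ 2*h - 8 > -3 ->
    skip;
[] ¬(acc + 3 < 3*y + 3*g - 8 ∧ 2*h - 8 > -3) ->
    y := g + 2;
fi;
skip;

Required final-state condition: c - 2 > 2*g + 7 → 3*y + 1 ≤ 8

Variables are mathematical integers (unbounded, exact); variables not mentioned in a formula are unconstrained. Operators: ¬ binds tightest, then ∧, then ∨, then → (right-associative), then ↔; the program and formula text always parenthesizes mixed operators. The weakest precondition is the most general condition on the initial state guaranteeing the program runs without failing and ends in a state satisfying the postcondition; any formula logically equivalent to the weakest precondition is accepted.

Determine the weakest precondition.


Working backward. After the program, the postcondition c - 2 > 2*g + 7 → 3*y + 1 ≤ 8 must hold; in canonical form it is c > 2*g + 9 → 3*y ≤ 7.
Before skip: c > 2*g + 9 → 3*y ≤ 7
Then branch requires c > 2*g + 9 → 3*y ≤ 7; else branch requires c > 2*g + 9 → 3*g ≤ 1.
Before the if: ((acc < 3*g + 3*y - 11 ∧ 2*h > 5) → (c > 2*g + 9 → 3*y ≤ 7)) ∧ ((¬(acc < 3*g + 3*y - 11 ∧ 2*h > 5)) → (c > 2*g + 9 → 3*g ≤ 1))
Answer: WP = ((acc < 3*g + 3*y - 11 ∧ 2*h > 5) → (c > 2*g + 9 → 3*y ≤ 7)) ∧ ((¬(acc < 3*g + 3*y - 11 ∧ 2*h > 5)) → (c > 2*g + 9 → 3*g ≤ 1))


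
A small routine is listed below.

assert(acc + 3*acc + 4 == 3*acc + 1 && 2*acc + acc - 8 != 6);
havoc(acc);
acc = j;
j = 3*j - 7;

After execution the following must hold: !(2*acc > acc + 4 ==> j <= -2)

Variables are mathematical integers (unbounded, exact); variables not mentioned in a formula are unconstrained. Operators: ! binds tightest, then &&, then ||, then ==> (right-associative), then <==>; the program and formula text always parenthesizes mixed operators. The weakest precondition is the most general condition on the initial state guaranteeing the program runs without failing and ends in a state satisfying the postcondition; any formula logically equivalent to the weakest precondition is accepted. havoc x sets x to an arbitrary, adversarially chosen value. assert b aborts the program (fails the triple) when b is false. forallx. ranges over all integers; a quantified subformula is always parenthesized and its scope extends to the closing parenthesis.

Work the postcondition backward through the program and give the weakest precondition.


Working backward. After the program, the postcondition !(2*acc > acc + 4 ==> j <= -2) must hold; in canonical form it is !(acc > 4 ==> j <= -2).
Before j := 3*j - 7: !(acc > 4 ==> 3*j <= 5)
Before acc := j: !(j > 4 ==> 3*j <= 5)
Before havoc acc: !(j > 4 ==> 3*j <= 5)
Before assert acc + 3*acc + 4 == 3*acc + 1 && 2*acc + acc - 8 != 6: acc == -3 && 3*acc != 14 && (!(j > 4 ==> 3*j <= 5))
Answer: WP = acc == -3 && 3*acc != 14 && (!(j > 4 ==> 3*j <= 5))


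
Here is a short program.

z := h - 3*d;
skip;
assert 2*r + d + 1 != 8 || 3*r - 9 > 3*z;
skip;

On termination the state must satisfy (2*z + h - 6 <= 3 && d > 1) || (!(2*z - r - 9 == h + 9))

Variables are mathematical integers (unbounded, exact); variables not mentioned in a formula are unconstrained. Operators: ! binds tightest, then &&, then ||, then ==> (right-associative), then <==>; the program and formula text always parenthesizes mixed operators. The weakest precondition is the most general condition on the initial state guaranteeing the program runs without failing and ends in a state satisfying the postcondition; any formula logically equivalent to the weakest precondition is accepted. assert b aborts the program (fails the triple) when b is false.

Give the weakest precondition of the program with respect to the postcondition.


Working backward. After the program, the postcondition (2*z + h - 6 <= 3 && d > 1) || (!(2*z - r - 9 == h + 9)) must hold; in canonical form it is (h + 2*z <= 9 && d > 1) || (!(2*z == h + r + 18)).
Before skip: (h + 2*z <= 9 && d > 1) || (!(2*z == h + r + 18))
Before assert 2*r + d + 1 != 8 || 3*r - 9 > 3*z: (d + 2*r != 7 || 3*r > 3*z + 9) && ((h + 2*z <= 9 && d > 1) || (!(2*z == h + r + 18)))
Before skip: (d + 2*r != 7 || 3*r > 3*z + 9) && ((h + 2*z <= 9 && d > 1) || (!(2*z == h + r + 18)))
Before z := h - 3*d: (d + 2*r != 7 || 9*d + 3*r > 3*h + 9) && ((3*h <= 6*d + 9 && d > 1) || (!(h == 6*d + r + 18)))
Answer: WP = (d + 2*r != 7 || 9*d + 3*r > 3*h + 9) && ((3*h <= 6*d + 9 && d > 1) || (!(h == 6*d + r + 18)))


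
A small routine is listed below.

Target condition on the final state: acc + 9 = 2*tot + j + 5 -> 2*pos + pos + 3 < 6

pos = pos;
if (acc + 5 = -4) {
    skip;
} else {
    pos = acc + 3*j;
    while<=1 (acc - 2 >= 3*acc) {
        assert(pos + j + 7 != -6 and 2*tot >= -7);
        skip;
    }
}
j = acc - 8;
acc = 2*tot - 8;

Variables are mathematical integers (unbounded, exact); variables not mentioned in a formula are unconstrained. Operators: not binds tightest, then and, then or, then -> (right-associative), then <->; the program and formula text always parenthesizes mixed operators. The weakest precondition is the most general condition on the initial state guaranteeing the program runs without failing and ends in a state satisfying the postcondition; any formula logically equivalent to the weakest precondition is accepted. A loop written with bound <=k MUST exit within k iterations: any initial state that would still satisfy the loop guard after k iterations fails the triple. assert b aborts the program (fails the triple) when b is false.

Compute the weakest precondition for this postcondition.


Working backward. After the program, the postcondition acc + 9 = 2*tot + j + 5 -> 2*pos + pos + 3 < 6 must hold; in canonical form it is acc = j + 2*tot - 4 -> 3*pos < 3.
Before acc := 2*tot - 8: j = -4 -> 3*pos < 3
Before j := acc - 8: acc = 4 -> 3*pos < 3
Then branch requires acc = 4 -> 3*pos < 3; else branch requires (2*acc <= -2 -> (acc + 4*j != -13 and 2*tot >= -7 and (not (2*acc <= -2)) and (acc = 4 -> 3*acc + 9*j < 3))) and ((not (2*acc <= -2)) -> (acc = 4 -> 3*acc + 9*j < 3)).
Before the if: (acc = -9 -> (acc = 4 -> 3*pos < 3)) and ((not (acc = -9)) -> ((2*acc <= -2 -> (acc + 4*j != -13 and 2*tot >= -7 and (not (2*acc <= -2)) and (acc = 4 -> 3*acc + 9*j < 3))) and ((not (2*acc <= -2)) -> (acc = 4 -> 3*acc + 9*j < 3))))
Before pos := pos: (acc = -9 -> (acc = 4 -> 3*pos < 3)) and ((not (acc = -9)) -> ((2*acc <= -2 -> (acc + 4*j != -13 and 2*tot >= -7 and (not (2*acc <= -2)) and (acc = 4 -> 3*acc + 9*j < 3))) and ((not (2*acc <= -2)) -> (acc = 4 -> 3*acc + 9*j < 3))))
Answer: WP = (acc = -9 -> (acc = 4 -> 3*pos < 3)) and ((not (acc = -9)) -> ((2*acc <= -2 -> (acc + 4*j != -13 and 2*tot >= -7 and (not (2*acc <= -2)) and (acc = 4 -> 3*acc + 9*j < 3))) and ((not (2*acc <= -2)) -> (acc = 4 -> 3*acc + 9*j < 3))))


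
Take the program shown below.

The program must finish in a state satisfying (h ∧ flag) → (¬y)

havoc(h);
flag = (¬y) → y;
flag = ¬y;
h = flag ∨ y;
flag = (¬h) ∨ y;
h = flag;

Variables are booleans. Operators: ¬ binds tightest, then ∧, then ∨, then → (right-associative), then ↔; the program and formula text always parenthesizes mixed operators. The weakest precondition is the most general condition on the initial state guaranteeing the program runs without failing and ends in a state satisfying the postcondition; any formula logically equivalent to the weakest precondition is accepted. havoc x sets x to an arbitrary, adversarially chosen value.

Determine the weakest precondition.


Working backward. After the program, (h ∧ flag) → (¬y) must hold.
Before h := flag: flag → (¬y)
Before flag := (¬h) ∨ y: ((¬h) ∨ y) → (¬y)
Before h := flag ∨ y: ((¬(flag ∨ y)) ∨ y) → (¬y)
Before flag := ¬y: y → (¬y)
Before flag := (¬y) → y: y → (¬y)
Before havoc h: y → (¬y)
Answer: WP = y → (¬y)


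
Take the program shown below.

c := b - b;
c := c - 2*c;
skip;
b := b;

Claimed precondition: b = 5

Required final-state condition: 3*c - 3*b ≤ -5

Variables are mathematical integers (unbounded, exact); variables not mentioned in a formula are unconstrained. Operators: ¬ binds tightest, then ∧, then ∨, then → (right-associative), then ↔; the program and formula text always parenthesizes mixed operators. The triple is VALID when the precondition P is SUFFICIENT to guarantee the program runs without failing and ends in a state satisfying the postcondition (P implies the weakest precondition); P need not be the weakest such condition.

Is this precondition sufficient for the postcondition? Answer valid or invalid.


Working backward. After the program, the postcondition 3*c - 3*b ≤ -5 must hold; in canonical form it is 3*c ≤ 3*b - 5.
Before b := b: 3*c ≤ 3*b - 5
Before skip: 3*c ≤ 3*b - 5
Before c := c - 2*c: 3*b + 3*c ≥ 5
Before c := b - b: 3*b ≥ 5
The weakest precondition is 3*b ≥ 5.
Check whether b = 5 implies it.
Every state satisfying the precondition satisfies the weakest precondition: the implication holds.
Answer: valid


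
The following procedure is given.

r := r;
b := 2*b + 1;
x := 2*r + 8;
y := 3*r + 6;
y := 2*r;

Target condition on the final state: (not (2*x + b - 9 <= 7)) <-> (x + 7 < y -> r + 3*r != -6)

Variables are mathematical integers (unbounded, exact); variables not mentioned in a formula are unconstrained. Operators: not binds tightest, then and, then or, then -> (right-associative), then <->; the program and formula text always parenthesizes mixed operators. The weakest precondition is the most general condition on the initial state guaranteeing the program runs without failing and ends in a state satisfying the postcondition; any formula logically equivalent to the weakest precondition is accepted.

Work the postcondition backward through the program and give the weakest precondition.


Working backward. After the program, the postcondition (not (2*x + b - 9 <= 7)) <-> (x + 7 < y -> r + 3*r != -6) must hold; in canonical form it is (not (b + 2*x <= 16)) <-> (x < y - 7 -> 4*r != -6).
Before y := 2*r: (not (b + 2*x <= 16)) <-> (x < 2*r - 7 -> 4*r != -6)
Before y := 3*r + 6: (not (b + 2*x <= 16)) <-> (x < 2*r - 7 -> 4*r != -6)
Before x := 2*r + 8: not (b + 4*r <= 0)
Before b := 2*b + 1: not (2*b + 4*r <= -1)
Before r := r: not (2*b + 4*r <= -1)
Answer: WP = not (2*b + 4*r <= -1)


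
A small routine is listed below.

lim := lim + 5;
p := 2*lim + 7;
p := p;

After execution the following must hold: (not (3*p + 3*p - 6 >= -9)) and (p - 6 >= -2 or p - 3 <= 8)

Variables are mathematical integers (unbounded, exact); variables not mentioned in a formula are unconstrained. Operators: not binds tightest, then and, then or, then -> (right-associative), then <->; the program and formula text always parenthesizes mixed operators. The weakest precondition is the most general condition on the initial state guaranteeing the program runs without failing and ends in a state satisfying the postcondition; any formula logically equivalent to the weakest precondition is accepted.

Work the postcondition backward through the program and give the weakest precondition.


Working backward. After the program, the postcondition (not (3*p + 3*p - 6 >= -9)) and (p - 6 >= -2 or p - 3 <= 8) must hold; in canonical form it is (not (6*p >= -3)) and (p >= 4 or p <= 11).
Before p := p: (not (6*p >= -3)) and (p >= 4 or p <= 11)
Before p := 2*lim + 7: (not (12*lim >= -45)) and (2*lim >= -3 or 2*lim <= 4)
Before lim := lim + 5: (not (12*lim >= -105)) and (2*lim >= -13 or 2*lim <= -6)
Answer: WP = (not (12*lim >= -105)) and (2*lim >= -13 or 2*lim <= -6)


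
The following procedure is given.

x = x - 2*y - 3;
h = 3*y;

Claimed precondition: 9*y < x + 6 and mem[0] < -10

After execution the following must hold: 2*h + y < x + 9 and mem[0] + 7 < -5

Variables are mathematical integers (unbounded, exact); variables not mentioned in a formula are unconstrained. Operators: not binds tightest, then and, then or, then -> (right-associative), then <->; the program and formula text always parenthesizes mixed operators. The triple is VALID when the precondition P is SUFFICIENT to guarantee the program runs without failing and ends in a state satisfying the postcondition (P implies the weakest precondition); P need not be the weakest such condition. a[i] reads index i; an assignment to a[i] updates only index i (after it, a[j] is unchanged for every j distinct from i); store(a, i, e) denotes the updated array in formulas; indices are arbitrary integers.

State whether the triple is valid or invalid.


Working backward. After the program, the postcondition 2*h + y < x + 9 and mem[0] + 7 < -5 must hold; in canonical form it is 2*h + y < x + 9 and mem[0] < -12.
Before h := 3*y: 7*y < x + 9 and mem[0] < -12
Before x := x - 2*y - 3: 9*y < x + 6 and mem[0] < -12
The weakest precondition is 9*y < x + 6 and mem[0] < -12.
Check whether 9*y < x + 6 and mem[0] < -10 implies it.
Countermodel: at the initial state mem = {[0] = -11, elsewhere -11}, x = -5, y = 0, the precondition holds but the weakest precondition fails.
Answer: invalid


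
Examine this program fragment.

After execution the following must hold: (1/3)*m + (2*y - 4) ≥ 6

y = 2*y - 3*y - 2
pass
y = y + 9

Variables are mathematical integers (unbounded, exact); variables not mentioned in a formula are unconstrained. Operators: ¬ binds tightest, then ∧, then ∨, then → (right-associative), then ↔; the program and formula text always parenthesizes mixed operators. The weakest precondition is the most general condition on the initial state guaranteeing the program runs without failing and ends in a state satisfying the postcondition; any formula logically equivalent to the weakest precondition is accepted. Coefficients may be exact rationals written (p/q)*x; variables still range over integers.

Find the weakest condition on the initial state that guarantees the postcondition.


Working backward. After the program, the postcondition (1/3)*m + (2*y - 4) ≥ 6 must hold; in canonical form it is (1/3)*m + 2*y ≥ 10.
Before y := y + 9: (1/3)*m + 2*y ≥ -8
Before skip: (1/3)*m + 2*y ≥ -8
Before y := 2*y - 3*y - 2: (1/3)*m ≥ 2*y - 4
Answer: WP = (1/3)*m ≥ 2*y - 4


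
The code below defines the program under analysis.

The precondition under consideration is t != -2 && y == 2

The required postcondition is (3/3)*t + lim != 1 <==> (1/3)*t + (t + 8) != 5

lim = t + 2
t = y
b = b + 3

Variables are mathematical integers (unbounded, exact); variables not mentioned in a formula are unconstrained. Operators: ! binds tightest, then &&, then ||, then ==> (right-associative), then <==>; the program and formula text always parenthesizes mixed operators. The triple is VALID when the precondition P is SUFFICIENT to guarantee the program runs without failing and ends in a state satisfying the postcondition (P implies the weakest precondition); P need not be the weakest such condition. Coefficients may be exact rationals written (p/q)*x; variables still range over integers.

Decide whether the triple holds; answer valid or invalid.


Working backward. After the program, the postcondition (3/3)*t + lim != 1 <==> (1/3)*t + (t + 8) != 5 must hold; in canonical form it is lim + t != 1 <==> (4/3)*t != -3.
Before b := b + 3: lim + t != 1 <==> (4/3)*t != -3
Before t := y: lim + y != 1 <==> (4/3)*y != -3
Before lim := t + 2: t + y != -1 <==> (4/3)*y != -3
The weakest precondition is t + y != -1 <==> (4/3)*y != -3.
Check whether t != -2 && y == 2 implies it.
Countermodel: at the initial state t = -3, y = 2, the precondition holds but the weakest precondition fails.
Answer: invalid


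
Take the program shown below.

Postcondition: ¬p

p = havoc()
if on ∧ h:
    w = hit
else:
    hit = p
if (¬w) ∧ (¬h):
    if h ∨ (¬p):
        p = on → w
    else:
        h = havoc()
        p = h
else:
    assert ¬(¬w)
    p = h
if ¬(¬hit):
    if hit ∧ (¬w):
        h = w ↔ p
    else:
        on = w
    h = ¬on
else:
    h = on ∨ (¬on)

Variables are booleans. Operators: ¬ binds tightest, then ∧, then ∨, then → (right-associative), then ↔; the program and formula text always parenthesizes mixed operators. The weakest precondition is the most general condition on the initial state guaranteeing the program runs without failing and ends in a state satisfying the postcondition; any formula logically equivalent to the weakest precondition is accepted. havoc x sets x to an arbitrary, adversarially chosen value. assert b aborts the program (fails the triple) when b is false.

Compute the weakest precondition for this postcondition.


Working backward. After the program, ¬p must hold.
Then branch requires ((hit ∧ (¬w)) → (¬p)) ∧ ((¬(hit ∧ (¬w))) → (¬p)); else branch requires ¬p.
Before the if: (hit → (((hit ∧ (¬w)) → (¬p)) ∧ ((¬(hit ∧ (¬w))) → (¬p)))) ∧ ((¬hit) → (¬p))
Then branch requires ((h ∨ (¬p)) → ((hit → (((hit ∧ (¬w)) → (¬(on → w))) ∧ ((¬(hit ∧ (¬w))) → (¬(on → w))))) ∧ ((¬hit) → (¬(on → w))))) ∧ ((¬(h ∨ (¬p))) → ((hit → ((¬(hit ∧ (¬w))) ∧ hit ∧ (¬w))) ∧ hit)); else branch requires w ∧ (hit → (((hit ∧ (¬w)) → (¬h)) ∧ ((¬(hit ∧ (¬w))) → (¬h)))) ∧ ((¬hit) → (¬h)).
Before the if: (((¬w) ∧ (¬h)) → (((h ∨ (¬p)) → ((hit → (((hit ∧ (¬w)) → (¬(on → w))) ∧ ((¬(hit ∧ (¬w))) → (¬(on → w))))) ∧ ((¬hit) → (¬(on → w))))) ∧ ((¬(h ∨ (¬p))) → ((hit → ((¬(hit ∧ (¬w))) ∧ hit ∧ (¬w))) ∧ hit)))) ∧ ((¬((¬w) ∧ (¬h))) → (w ∧ (hit → (((hit ∧ (¬w)) → (¬h)) ∧ ((¬(hit ∧ (¬w))) → (¬h)))) ∧ ((¬hit) → (¬h))))
Then branch requires (((¬hit) ∧ (¬h)) → (((h ∨ (¬p)) → ((hit → (¬(on → hit))) ∧ ((¬hit) → (¬(on → hit))))) ∧ (h ∨ (¬p)))) ∧ ((¬((¬hit) ∧ (¬h))) → (hit ∧ (hit → (¬h)) ∧ ((¬hit) → (¬h)))); else branch requires (((¬w) ∧ (¬h)) → (((h ∨ (¬p)) → ((p → (((p ∧ (¬w)) → (¬(on → w))) ∧ ((¬(p ∧ (¬w))) → (¬(on → w))))) ∧ ((¬p) → (¬(on → w))))) ∧ ((¬(h ∨ (¬p))) → ((p → ((¬(p ∧ (¬w))) ∧ p ∧ (¬w))) ∧ p)))) ∧ ((¬((¬w) ∧ (¬h))) → (w ∧ (p → (((p ∧ (¬w)) → (¬h)) ∧ ((¬(p ∧ (¬w))) → (¬h)))) ∧ ((¬p) → (¬h)))).
Before the if: ((on ∧ h) → ((((¬hit) ∧ (¬h)) → (((h ∨ (¬p)) → ((hit → (¬(on → hit))) ∧ ((¬hit) → (¬(on → hit))))) ∧ (h ∨ (¬p)))) ∧ ((¬((¬hit) ∧ (¬h))) → (hit ∧ (hit → (¬h)) ∧ ((¬hit) → (¬h)))))) ∧ ((¬(on ∧ h)) → ((((¬w) ∧ (¬h)) → (((h ∨ (¬p)) → ((p → (((p ∧ (¬w)) → (¬(on → w))) ∧ ((¬(p ∧ (¬w))) → (¬(on → w))))) ∧ ((¬p) → (¬(on → w))))) ∧ ((¬(h ∨ (¬p))) → ((p → ((¬(p ∧ (¬w))) ∧ p ∧ (¬w))) ∧ p)))) ∧ ((¬((¬w) ∧ (¬h))) → (w ∧ (p → (((p ∧ (¬w)) → (¬h)) ∧ ((¬(p ∧ (¬w))) → (¬h)))) ∧ ((¬p) → (¬h))))))
Before havoc p: ((on ∧ h) → ((((¬hit) ∧ (¬h)) → ((h → ((hit → (¬(on → hit))) ∧ ((¬hit) → (¬(on → hit))))) ∧ h)) ∧ ((¬((¬hit) ∧ (¬h))) → (hit ∧ (hit → (¬h)) ∧ ((¬hit) → (¬h)))))) ∧ ((¬(on ∧ h)) → ((((¬w) ∧ (¬h)) → ((h → (((¬w) → (¬(on → w))) ∧ (w → (¬(on → w))))) ∧ h)) ∧ ((¬((¬w) ∧ (¬h))) → (w ∧ ((¬w) → (¬h)) ∧ (w → (¬h)))))) ∧ ((on ∧ h) → ((((¬hit) ∧ (¬h)) → ((hit → (¬(on → hit))) ∧ ((¬hit) → (¬(on → hit))))) ∧ ((¬((¬hit) ∧ (¬h))) → (hit ∧ (hit → (¬h)) ∧ ((¬hit) → (¬h)))))) ∧ ((¬(on ∧ h)) → ((((¬w) ∧ (¬h)) → (¬(on → w))) ∧ ((¬((¬w) ∧ (¬h))) → (w ∧ (¬h)))))
Answer: WP = ((on ∧ h) → ((((¬hit) ∧ (¬h)) → ((h → ((hit → (¬(on → hit))) ∧ ((¬hit) → (¬(on → hit))))) ∧ h)) ∧ ((¬((¬hit) ∧ (¬h))) → (hit ∧ (hit → (¬h)) ∧ ((¬hit) → (¬h)))))) ∧ ((¬(on ∧ h)) → ((((¬w) ∧ (¬h)) → ((h → (((¬w) → (¬(on → w))) ∧ (w → (¬(on → w))))) ∧ h)) ∧ ((¬((¬w) ∧ (¬h))) → (w ∧ ((¬w) → (¬h)) ∧ (w → (¬h)))))) ∧ ((on ∧ h) → ((((¬hit) ∧ (¬h)) → ((hit → (¬(on → hit))) ∧ ((¬hit) → (¬(on → hit))))) ∧ ((¬((¬hit) ∧ (¬h))) → (hit ∧ (hit → (¬h)) ∧ ((¬hit) → (¬h)))))) ∧ ((¬(on ∧ h)) → ((((¬w) ∧ (¬h)) → (¬(on → w))) ∧ ((¬((¬w) ∧ (¬h))) → (w ∧ (¬h)))))


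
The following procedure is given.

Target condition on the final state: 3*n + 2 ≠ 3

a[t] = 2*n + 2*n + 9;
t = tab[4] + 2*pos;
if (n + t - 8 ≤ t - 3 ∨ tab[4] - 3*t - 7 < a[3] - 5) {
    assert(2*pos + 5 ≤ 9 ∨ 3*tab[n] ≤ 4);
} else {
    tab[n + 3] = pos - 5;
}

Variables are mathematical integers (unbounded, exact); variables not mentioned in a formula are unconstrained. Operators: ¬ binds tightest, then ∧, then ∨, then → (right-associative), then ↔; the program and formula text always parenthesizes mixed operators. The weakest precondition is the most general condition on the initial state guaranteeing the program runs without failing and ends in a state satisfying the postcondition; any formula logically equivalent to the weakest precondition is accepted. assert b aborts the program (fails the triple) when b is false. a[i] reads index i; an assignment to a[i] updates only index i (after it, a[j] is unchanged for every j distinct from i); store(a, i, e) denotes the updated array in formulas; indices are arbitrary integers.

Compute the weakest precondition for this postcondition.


Working backward. After the program, the postcondition 3*n + 2 ≠ 3 must hold; in canonical form it is 3*n ≠ 1.
Then branch requires (2*pos ≤ 4 ∨ 3*tab[n] ≤ 4) ∧ 3*n ≠ 1; else branch requires 3*n ≠ 1.
Before the if: ((n ≤ 5 ∨ tab[4] < a[3] + 3*t + 2) → ((2*pos ≤ 4 ∨ 3*tab[n] ≤ 4) ∧ 3*n ≠ 1)) ∧ ((¬(n ≤ 5 ∨ tab[4] < a[3] + 3*t + 2)) → 3*n ≠ 1)
Before t := tab[4] + 2*pos: ((n ≤ 5 ∨ a[3] + 2*tab[4] + 6*pos > -2) → ((2*pos ≤ 4 ∨ 3*tab[n] ≤ 4) ∧ 3*n ≠ 1)) ∧ ((¬(n ≤ 5 ∨ a[3] + 2*tab[4] + 6*pos > -2)) → 3*n ≠ 1)
Before a[t] := 2*n + 2*n + 9: ((n ≤ 5 ∨ 2*tab[4] + store(a, t, 4*n + 9)[3] + 6*pos > -2) → ((2*pos ≤ 4 ∨ 3*tab[n] ≤ 4) ∧ 3*n ≠ 1)) ∧ ((¬(n ≤ 5 ∨ 2*tab[4] + store(a, t, 4*n + 9)[3] + 6*pos > -2)) → 3*n ≠ 1)
Answer: WP = ((n ≤ 5 ∨ 2*tab[4] + store(a, t, 4*n + 9)[3] + 6*pos > -2) → ((2*pos ≤ 4 ∨ 3*tab[n] ≤ 4) ∧ 3*n ≠ 1)) ∧ ((¬(n ≤ 5 ∨ 2*tab[4] + store(a, t, 4*n + 9)[3] + 6*pos > -2)) → 3*n ≠ 1)


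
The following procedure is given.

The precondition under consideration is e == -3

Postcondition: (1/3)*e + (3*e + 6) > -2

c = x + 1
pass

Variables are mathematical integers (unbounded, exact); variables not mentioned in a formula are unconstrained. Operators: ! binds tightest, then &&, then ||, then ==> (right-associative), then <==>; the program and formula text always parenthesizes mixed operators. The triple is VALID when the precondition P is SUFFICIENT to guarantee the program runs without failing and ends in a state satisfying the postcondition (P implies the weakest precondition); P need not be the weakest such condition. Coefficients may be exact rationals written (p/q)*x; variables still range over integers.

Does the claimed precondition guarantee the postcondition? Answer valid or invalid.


Working backward. After the program, the postcondition (1/3)*e + (3*e + 6) > -2 must hold; in canonical form it is (10/3)*e > -8.
Before skip: (10/3)*e > -8
Before c := x + 1: (10/3)*e > -8
The weakest precondition is (10/3)*e > -8.
Check whether e == -3 implies it.
Countermodel: at the initial state e = -3, the precondition holds but the weakest precondition fails.
Answer: invalid


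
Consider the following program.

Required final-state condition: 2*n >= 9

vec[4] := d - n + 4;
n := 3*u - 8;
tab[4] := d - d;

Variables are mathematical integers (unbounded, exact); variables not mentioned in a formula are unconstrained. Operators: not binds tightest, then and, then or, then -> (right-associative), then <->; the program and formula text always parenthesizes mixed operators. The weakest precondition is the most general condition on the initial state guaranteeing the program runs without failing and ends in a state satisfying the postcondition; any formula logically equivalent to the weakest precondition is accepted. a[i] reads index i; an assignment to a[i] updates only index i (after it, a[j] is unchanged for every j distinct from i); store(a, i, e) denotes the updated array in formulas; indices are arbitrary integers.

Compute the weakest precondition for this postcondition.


Working backward. After the program, 2*n >= 9 must hold.
Before tab[4] := d - d: 2*n >= 9
Before n := 3*u - 8: 6*u >= 25
Before vec[4] := d - n + 4: 6*u >= 25
Answer: WP = 6*u >= 25


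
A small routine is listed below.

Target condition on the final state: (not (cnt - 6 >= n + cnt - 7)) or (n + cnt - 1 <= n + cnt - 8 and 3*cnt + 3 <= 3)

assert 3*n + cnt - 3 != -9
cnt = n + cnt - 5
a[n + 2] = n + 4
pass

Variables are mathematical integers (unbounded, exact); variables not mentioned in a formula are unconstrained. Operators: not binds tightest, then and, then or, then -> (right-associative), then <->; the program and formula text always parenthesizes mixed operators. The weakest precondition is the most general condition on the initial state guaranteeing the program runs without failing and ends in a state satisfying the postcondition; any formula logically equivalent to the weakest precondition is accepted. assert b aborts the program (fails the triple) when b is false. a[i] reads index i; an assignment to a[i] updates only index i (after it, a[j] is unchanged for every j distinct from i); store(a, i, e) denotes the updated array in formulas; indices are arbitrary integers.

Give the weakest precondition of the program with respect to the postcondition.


Working backward. After the program, the postcondition (not (cnt - 6 >= n + cnt - 7)) or (n + cnt - 1 <= n + cnt - 8 and 3*cnt + 3 <= 3) must hold; in canonical form it is not (n <= 1).
Before skip: not (n <= 1)
Before a[n + 2] := n + 4: not (n <= 1)
Before cnt := n + cnt - 5: not (n <= 1)
Before assert 3*n + cnt - 3 != -9: cnt + 3*n != -6 and (not (n <= 1))
Answer: WP = cnt + 3*n != -6 and (not (n <= 1))


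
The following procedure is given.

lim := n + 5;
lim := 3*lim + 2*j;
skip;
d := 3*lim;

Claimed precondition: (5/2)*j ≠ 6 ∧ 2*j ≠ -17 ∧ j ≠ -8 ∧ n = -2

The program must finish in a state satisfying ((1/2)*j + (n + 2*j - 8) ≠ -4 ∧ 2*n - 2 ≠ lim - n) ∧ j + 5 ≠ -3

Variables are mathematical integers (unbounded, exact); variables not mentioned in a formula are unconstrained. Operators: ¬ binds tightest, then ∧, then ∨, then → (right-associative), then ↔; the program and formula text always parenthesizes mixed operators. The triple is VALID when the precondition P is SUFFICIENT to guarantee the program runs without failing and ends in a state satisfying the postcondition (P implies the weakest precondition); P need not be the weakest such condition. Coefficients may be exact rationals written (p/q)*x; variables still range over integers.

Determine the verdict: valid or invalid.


Working backward. After the program, the postcondition ((1/2)*j + (n + 2*j - 8) ≠ -4 ∧ 2*n - 2 ≠ lim - n) ∧ j + 5 ≠ -3 must hold; in canonical form it is (5/2)*j + n ≠ 4 ∧ 3*n ≠ lim + 2 ∧ j ≠ -8.
Before d := 3*lim: (5/2)*j + n ≠ 4 ∧ 3*n ≠ lim + 2 ∧ j ≠ -8
Before skip: (5/2)*j + n ≠ 4 ∧ 3*n ≠ lim + 2 ∧ j ≠ -8
Before lim := 3*lim + 2*j: (5/2)*j + n ≠ 4 ∧ 3*n ≠ 2*j + 3*lim + 2 ∧ j ≠ -8
Before lim := n + 5: (5/2)*j + n ≠ 4 ∧ 2*j ≠ -17 ∧ j ≠ -8
The weakest precondition is (5/2)*j + n ≠ 4 ∧ 2*j ≠ -17 ∧ j ≠ -8.
Check whether (5/2)*j ≠ 6 ∧ 2*j ≠ -17 ∧ j ≠ -8 ∧ n = -2 implies it.
Every state satisfying the precondition satisfies the weakest precondition: the implication holds.
Answer: valid


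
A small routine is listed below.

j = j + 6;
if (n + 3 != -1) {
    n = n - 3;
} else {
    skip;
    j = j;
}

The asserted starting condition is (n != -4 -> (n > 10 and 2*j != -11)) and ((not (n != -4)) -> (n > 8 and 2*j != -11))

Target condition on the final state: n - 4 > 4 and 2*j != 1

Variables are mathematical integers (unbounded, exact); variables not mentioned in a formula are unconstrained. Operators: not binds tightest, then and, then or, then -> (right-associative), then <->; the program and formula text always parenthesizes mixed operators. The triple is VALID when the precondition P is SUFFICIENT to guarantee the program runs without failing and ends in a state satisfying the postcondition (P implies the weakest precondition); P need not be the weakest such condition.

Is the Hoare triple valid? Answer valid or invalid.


Working backward. After the program, the postcondition n - 4 > 4 and 2*j != 1 must hold; in canonical form it is n > 8 and 2*j != 1.
Then branch requires n > 11 and 2*j != 1; else branch requires n > 8 and 2*j != 1.
Before the if: (n != -4 -> (n > 11 and 2*j != 1)) and ((not (n != -4)) -> (n > 8 and 2*j != 1))
Before j := j + 6: (n != -4 -> (n > 11 and 2*j != -11)) and ((not (n != -4)) -> (n > 8 and 2*j != -11))
The weakest precondition is (n != -4 -> (n > 11 and 2*j != -11)) and ((not (n != -4)) -> (n > 8 and 2*j != -11)).
Check whether (n != -4 -> (n > 10 and 2*j != -11)) and ((not (n != -4)) -> (n > 8 and 2*j != -11)) implies it.
Countermodel: at the initial state j = 0, n = 11, the precondition holds but the weakest precondition fails.
Answer: invalid
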